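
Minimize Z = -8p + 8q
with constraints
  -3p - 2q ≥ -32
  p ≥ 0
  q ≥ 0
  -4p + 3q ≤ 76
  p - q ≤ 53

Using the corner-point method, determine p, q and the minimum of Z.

Extreme points and Z = -8p + 8q:
  (0, 16) → Z = 128
  (32/3, 0) → Z = -256/3
  (0, 0) → Z = 0

At the optimal vertex, -3p - 2q = -32 and q = 0.
Solving simultaneously gives p = 32/3, q = 0.

p = 32/3, q = 0, minimum Z = -256/3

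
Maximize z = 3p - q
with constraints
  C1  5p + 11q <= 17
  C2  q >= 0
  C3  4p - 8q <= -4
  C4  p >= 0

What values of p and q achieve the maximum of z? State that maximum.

p = 23/21, q = 22/21, maximum z = 47/21

Vertices and z = 3p - q:
  (23/21, 22/21) → z = 47/21
  (0, 17/11) → z = -17/11
  (0, 1/2) → z = -1/2

The optimum lies where 5p + 11q = 17 and 4p - 8q = -4.
Solving simultaneously gives p = 23/21, q = 22/21.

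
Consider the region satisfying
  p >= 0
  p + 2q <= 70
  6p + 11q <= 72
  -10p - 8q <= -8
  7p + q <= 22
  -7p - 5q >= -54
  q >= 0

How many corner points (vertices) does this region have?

Pairwise boundary intersections that survive every other constraint:
  (0, 72/11)
  (0, 1)
  (170/71, 372/71)
  (4/5, 0)
  (22/7, 0)

5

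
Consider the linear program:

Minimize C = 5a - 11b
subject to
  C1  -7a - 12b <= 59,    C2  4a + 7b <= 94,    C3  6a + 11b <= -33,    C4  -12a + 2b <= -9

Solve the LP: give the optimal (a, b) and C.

a = 11/48, b = -25/8, minimum C = 1705/48

Corner points and C = 5a - 11b:
  (-5/79, -771/158) → C = 8431/158
  (1265/2, -348) → C = 13981/2
  (11/48, -25/8) → C = 1705/48
The feasible region is unbounded (it extends along (12, -7), (7, -4)), but C strictly increases along every unbounded feasible direction, so there is no improving ray and the minimum is attained at a vertex.

At the optimal vertex, 6a + 11b = -33 and -12a + 2b = -9.
Solving simultaneously gives a = 11/48, b = -25/8.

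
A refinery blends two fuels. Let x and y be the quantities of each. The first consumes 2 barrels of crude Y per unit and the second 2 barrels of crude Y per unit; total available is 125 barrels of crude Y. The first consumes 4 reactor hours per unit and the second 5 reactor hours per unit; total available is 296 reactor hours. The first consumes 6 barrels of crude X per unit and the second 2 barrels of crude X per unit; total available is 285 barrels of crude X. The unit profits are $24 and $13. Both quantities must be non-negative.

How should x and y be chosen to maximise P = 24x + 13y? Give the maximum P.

Corner points and P = 24x + 13y:
  (0, 0) → P = 0
  (0, 296/5) → P = 3848/5
  (95/2, 0) → P = 1140
  (33/2, 46) → P = 994
  (40, 45/2) → P = 2505/2

x = 40, y = 45/2, maximum P = 2505/2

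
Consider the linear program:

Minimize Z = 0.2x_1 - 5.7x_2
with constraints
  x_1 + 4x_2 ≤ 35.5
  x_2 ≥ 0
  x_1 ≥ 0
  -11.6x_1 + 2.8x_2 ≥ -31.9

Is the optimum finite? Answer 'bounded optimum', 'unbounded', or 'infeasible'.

Feasible corners and Z = 0.2x_1 - 5.7x_2:
  (0, 8.875) → Z = -50.5875
  (1135/246, 3799/492) → Z = -212003/4920
  (0, 0) → Z = 0
  (2.75, 0) → Z = 0.55
The feasible region has finitely many vertices and no improving ray; the minimum is -50.5875 at (0, 8.875).

bounded optimum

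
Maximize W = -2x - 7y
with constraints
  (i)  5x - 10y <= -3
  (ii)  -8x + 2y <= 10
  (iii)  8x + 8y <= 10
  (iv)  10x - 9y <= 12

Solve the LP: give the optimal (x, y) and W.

x = -47/35, y = -13/35, maximum W = 37/7

Extreme points and W = -2x - 7y:
  (-47/35, -13/35) → W = 37/7
  (19/30, 37/60) → W = -67/12
  (-3/4, 2) → W = -25/2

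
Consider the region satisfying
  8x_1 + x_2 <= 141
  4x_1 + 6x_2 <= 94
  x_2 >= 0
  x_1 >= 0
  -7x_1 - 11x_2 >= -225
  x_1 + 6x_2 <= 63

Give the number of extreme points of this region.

5

The feasible vertices (each the meet of two boundaries and inside every other half-plane) are:
  (188/11, 47/11)
  (141/8, 0)
  (31/3, 79/9)
  (0, 0)
  (0, 21/2)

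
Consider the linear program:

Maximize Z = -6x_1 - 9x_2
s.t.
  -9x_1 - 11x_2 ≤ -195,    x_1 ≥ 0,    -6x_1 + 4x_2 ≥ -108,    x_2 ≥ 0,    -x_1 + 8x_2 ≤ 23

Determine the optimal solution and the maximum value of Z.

x_1 = 328/17, x_2 = 33/17, maximum Z = -2265/17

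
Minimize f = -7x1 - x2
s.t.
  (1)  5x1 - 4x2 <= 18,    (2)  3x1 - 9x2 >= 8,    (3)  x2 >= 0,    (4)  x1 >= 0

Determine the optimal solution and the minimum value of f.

Feasible corners and f = -7x1 - x2:
  (130/33, 14/33) → f = -28
  (18/5, 0) → f = -126/5
  (8/3, 0) → f = -56/3

The optimum lies where 5x1 - 4x2 = 18 and 3x1 - 9x2 = 8.
Solving simultaneously gives x1 = 130/33, x2 = 14/33.

x1 = 130/33, x2 = 14/33, minimum f = -28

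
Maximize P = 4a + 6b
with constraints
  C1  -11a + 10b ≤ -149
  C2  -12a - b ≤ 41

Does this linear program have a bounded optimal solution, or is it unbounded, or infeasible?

unbounded

From the feasible point (-261/131, -2239/131), moving in the direction (10, 11) keeps every constraint satisfied while P increases without bound.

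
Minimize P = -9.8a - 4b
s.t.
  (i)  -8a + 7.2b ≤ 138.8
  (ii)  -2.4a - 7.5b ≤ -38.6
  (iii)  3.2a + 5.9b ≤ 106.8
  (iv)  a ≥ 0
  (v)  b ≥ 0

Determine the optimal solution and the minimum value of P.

Corner points and P = -9.8a - 4b:
  (0, 386/75) → P = -1544/75
  (193/12, 0) → P = -9457/60
  (0, 1068/59) → P = -4272/59
  (267/8, 0) → P = -13083/40

a = 33.375, b = 0, minimum P = -327.075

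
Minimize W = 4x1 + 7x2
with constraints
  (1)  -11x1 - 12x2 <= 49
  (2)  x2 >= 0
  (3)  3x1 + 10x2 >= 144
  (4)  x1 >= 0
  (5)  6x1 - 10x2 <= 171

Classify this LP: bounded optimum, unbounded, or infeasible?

Corner points and W = 4x1 + 7x2:
  (0, 72/5) → W = 504/5
  (35, 39/10) → W = 1673/10
The feasible region has finitely many vertices and no improving ray; the minimum is 504/5 at (0, 72/5).

bounded optimum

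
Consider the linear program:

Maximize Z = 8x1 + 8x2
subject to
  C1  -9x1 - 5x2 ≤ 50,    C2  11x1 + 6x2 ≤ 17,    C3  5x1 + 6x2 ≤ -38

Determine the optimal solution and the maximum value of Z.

Extreme points and Z = 8x1 + 8x2:
  (385, -703) → Z = -2544
  (-110/29, -92/29) → Z = -1616/29
  (55/6, -503/36) → Z = -346/9

The binding constraints are 11x1 + 6x2 = 17 and 5x1 + 6x2 = -38.
Solving simultaneously gives x1 = 55/6, x2 = -503/36.

x1 = 55/6, x2 = -503/36, maximum Z = -346/9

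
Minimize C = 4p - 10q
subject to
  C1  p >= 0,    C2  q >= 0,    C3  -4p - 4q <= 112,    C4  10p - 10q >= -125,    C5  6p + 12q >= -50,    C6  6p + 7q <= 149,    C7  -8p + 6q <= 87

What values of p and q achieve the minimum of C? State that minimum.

Feasible corners and C = 4p - 10q:
  (0, 0) → C = 0
  (0, 25/2) → C = -125
  (149/6, 0) → C = 298/3
  (123/26, 224/13) → C = -1994/13

p = 123/26, q = 224/13, minimum C = -1994/13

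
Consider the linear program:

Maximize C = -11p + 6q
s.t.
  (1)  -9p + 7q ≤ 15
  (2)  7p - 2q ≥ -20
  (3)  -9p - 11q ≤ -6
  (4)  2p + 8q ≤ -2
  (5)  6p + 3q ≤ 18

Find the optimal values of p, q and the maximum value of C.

p = 7/5, q = -3/5, maximum C = -19

Vertices and C = -11p + 6q:
  (7/5, -3/5) → C = -19
  (60/13, -42/13) → C = -912/13
  (25/7, -8/7) → C = -323/7

At the optimal vertex, -9p - 11q = -6 and 2p + 8q = -2.
Solving simultaneously gives p = 7/5, q = -3/5.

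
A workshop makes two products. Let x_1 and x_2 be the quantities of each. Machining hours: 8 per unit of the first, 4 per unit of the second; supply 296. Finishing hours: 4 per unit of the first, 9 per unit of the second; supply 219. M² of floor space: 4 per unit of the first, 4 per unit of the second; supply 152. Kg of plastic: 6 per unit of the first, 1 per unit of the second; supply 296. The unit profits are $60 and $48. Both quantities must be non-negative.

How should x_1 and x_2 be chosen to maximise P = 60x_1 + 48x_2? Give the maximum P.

x_1 = 36, x_2 = 2, maximum P = 2256

Vertices and P = 60x_1 + 48x_2:
  (0, 0) → P = 0
  (0, 73/3) → P = 1168
  (37, 0) → P = 2220
  (36, 2) → P = 2256
  (123/5, 67/5) → P = 10596/5

The binding constraints are 8x_1 + 4x_2 = 296 and 4x_1 + 4x_2 = 152.
Solving simultaneously gives x_1 = 36, x_2 = 2.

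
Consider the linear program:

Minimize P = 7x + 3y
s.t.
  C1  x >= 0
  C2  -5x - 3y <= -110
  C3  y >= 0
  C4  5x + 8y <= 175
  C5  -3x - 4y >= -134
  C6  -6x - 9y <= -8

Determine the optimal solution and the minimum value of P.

Vertices and P = 7x + 3y:
  (22, 0) → P = 154
  (71/5, 13) → P = 692/5
  (35, 0) → P = 245

The binding constraints are -5x - 3y = -110 and 5x + 8y = 175.
Solving simultaneously gives x = 71/5, y = 13.

x = 71/5, y = 13, minimum P = 692/5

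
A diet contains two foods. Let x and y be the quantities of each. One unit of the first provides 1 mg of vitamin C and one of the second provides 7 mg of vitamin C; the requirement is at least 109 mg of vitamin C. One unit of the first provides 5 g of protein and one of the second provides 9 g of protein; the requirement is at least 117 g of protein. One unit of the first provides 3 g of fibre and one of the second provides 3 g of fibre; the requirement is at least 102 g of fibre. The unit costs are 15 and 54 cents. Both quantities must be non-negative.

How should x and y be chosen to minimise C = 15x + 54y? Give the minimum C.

The feasible region is unbounded (it extends along (0, 1), (1, 0)), but C strictly increases along every unbounded feasible direction, so there is no improving ray and the minimum is attained at a vertex.

At the optimal vertex, x + 7y = 109 and 3x + 3y = 102.
Solving simultaneously gives x = 43/2, y = 25/2.

x = 43/2, y = 25/2, minimum C = 1995/2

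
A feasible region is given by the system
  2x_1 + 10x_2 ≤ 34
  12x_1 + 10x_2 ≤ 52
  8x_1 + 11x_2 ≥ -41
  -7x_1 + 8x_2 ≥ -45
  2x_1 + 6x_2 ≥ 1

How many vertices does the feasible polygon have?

5

Intersecting each pair of boundary lines and keeping only the points that satisfy every inequality leaves:
  (9/5, 76/25)
  (-392/29, 177/29)
  (433/83, -88/83)
  (-257/26, 45/13)
  (139/29, -83/58)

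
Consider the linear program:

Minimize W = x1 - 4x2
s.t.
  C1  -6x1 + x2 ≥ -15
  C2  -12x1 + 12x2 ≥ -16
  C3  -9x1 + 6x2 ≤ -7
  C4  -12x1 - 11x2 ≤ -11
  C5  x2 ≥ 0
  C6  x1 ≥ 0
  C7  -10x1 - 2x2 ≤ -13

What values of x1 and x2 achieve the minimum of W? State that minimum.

The optimum lies where -6x1 + x2 = -15 and -9x1 + 6x2 = -7.
Solving simultaneously gives x1 = 83/27, x2 = 31/9.

x1 = 83/27, x2 = 31/9, minimum W = -289/27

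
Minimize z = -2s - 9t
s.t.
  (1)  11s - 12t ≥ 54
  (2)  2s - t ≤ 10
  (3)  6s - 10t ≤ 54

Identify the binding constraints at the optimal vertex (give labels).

Vertices and z = -2s - 9t:
  (66/13, 2/13) → z = -150/13
  (-54/19, -135/19) → z = 1323/19
  (23/7, -24/7) → z = 170/7

The minimum is at (66/13, 2/13). Substituting into each constraint, equality holds for (1) and (2); the remaining constraints have slack.

(1) and (2)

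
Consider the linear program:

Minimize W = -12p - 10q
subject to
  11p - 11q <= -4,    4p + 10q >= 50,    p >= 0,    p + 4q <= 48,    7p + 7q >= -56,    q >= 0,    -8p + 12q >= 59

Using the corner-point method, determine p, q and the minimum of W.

Feasible corners and W = -12p - 10q:
  (0, 5) → W = -50
  (5/64, 159/32) → W = -405/8
  (0, 12) → W = -120
  (85/11, 443/44) → W = -4255/22

At the optimal vertex, p + 4q = 48 and -8p + 12q = 59.
Solving simultaneously gives p = 85/11, q = 443/44.

p = 85/11, q = 443/44, minimum W = -4255/22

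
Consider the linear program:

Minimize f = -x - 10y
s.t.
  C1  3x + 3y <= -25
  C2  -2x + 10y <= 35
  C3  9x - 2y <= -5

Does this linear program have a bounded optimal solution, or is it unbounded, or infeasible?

bounded optimum

Corner points and f = -x - 10y:
  (-355/36, 55/36) → f = -65/12
  (-65/33, -70/11) → f = 2165/33
The feasible region has finitely many vertices and no improving ray; the minimum is -65/12 at (-355/36, 55/36).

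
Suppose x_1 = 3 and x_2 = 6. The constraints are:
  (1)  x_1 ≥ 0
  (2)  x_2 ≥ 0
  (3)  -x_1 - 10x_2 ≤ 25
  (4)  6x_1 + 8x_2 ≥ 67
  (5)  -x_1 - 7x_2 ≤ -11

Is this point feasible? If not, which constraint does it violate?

Constraint (4): 6x_1 + 8x_2 = 66, which is not ≥ 67. All other constraints are satisfied.

not feasible — violates (4)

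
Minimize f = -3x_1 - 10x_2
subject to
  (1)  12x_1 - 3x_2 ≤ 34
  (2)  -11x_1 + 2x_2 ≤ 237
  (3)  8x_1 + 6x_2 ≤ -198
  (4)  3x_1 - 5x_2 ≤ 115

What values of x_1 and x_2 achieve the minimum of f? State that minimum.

x_1 = -909/41, x_2 = -141/41, minimum f = 4137/41

Corner points and f = -3x_1 - 10x_2:
  (-909/41, -141/41) → f = 4137/41
  (-1415/49, -1976/49) → f = 24005/49
  (-150/29, -757/29) → f = 8020/29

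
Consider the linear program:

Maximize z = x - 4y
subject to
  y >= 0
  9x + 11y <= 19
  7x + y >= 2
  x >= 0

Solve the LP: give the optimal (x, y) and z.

x = 19/9, y = 0, maximum z = 19/9

Extreme points and z = x - 4y:
  (19/9, 0) → z = 19/9
  (2/7, 0) → z = 2/7
  (3/68, 115/68) → z = -457/68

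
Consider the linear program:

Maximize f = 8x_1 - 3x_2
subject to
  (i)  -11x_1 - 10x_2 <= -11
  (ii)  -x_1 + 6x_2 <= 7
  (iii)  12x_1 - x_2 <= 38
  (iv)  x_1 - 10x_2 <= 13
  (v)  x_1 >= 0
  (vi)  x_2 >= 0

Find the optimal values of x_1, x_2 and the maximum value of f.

x_1 = 19/6, x_2 = 0, maximum f = 76/3

Vertices and f = 8x_1 - 3x_2:
  (0, 11/10) → f = -33/10
  (1, 0) → f = 8
  (235/71, 122/71) → f = 1514/71
  (0, 7/6) → f = -7/2
  (19/6, 0) → f = 76/3

The optimum lies where 12x_1 - x_2 = 38 and x_2 = 0.
Solving simultaneously gives x_1 = 19/6, x_2 = 0.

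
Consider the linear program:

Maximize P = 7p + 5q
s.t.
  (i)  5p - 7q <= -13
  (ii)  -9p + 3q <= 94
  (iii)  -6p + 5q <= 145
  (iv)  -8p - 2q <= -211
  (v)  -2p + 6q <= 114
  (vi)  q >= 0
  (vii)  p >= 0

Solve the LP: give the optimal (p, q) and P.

p = 45, q = 34, maximum P = 485

Vertices and P = 7p + 5q:
  (1451/66, 1159/66) → P = 7976/33
  (45, 34) → P = 485
  (519/26, 667/26) → P = 268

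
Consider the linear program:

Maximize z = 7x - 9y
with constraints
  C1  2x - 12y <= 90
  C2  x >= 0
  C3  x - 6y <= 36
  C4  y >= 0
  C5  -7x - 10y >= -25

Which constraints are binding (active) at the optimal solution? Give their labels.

Extreme points and z = 7x - 9y:
  (0, 0) → z = 0
  (0, 5/2) → z = -45/2
  (25/7, 0) → z = 25

The maximum is at (25/7, 0). Substituting into each constraint, equality holds for C4 and C5; the remaining constraints have slack.

C4 and C5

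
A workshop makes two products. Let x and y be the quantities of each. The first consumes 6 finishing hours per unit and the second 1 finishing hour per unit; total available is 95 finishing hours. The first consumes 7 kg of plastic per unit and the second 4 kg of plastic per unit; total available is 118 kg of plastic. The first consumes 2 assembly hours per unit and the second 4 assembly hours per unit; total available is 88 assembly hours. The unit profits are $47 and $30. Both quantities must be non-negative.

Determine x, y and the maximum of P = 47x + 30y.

x = 6, y = 19, maximum P = 852

Extreme points and P = 47x + 30y:
  (0, 0) → P = 0
  (0, 22) → P = 660
  (95/6, 0) → P = 4465/6
  (262/17, 43/17) → P = 13604/17
  (6, 19) → P = 852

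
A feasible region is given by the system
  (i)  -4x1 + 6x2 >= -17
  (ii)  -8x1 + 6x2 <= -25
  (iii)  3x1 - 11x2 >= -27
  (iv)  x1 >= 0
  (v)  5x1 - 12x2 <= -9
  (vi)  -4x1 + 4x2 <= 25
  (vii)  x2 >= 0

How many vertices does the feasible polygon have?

3

Intersecting each pair of boundary lines and keeping only the points that satisfy every inequality leaves:
  (437/70, 291/70)
  (59/11, 197/66)
  (225/19, 108/19)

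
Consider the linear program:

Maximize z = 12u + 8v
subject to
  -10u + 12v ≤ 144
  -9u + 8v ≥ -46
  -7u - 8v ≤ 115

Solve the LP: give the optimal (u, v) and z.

u = 426/7, v = 439/7, maximum z = 1232

Extreme points and z = 12u + 8v:
  (426/7, 439/7) → z = 1232
  (-633/41, -71/82) → z = -7880/41
  (-69/16, -1357/128) → z = -2185/16

The optimum lies where -10u + 12v = 144 and -9u + 8v = -46.
Solving simultaneously gives u = 426/7, v = 439/7.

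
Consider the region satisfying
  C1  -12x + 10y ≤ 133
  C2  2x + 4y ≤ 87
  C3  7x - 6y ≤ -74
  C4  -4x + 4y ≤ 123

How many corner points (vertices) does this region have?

3

Intersecting each pair of boundary lines and keeping only the points that satisfy every inequality leaves:
  (169/34, 655/34)
  (-29, -43/2)
  (113/20, 757/40)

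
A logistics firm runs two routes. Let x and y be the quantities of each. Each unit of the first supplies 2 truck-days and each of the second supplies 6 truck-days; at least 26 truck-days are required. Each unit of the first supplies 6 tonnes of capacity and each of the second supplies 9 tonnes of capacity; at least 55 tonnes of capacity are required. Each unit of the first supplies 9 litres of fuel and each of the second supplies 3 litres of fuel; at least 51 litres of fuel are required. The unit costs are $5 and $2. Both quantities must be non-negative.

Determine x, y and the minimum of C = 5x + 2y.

x = 14/3, y = 3, minimum C = 88/3

Feasible corners and C = 5x + 2y:
  (0, 17) → C = 34
  (13, 0) → C = 65
  (16/3, 23/9) → C = 286/9
  (14/3, 3) → C = 88/3
The feasible region is unbounded (it extends along (0, 1), (1, 0)), but C strictly increases along every unbounded feasible direction, so there is no improving ray and the minimum is attained at a vertex.

At the optimal vertex, 6x + 9y = 55 and 9x + 3y = 51.
Solving simultaneously gives x = 14/3, y = 3.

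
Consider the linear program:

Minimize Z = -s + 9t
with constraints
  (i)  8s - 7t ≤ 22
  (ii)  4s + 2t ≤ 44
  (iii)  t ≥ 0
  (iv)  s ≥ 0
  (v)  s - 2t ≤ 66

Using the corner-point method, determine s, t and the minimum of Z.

s = 11/4, t = 0, minimum Z = -11/4

Corner points and Z = -s + 9t:
  (8, 6) → Z = 46
  (11/4, 0) → Z = -11/4
  (0, 22) → Z = 198
  (0, 0) → Z = 0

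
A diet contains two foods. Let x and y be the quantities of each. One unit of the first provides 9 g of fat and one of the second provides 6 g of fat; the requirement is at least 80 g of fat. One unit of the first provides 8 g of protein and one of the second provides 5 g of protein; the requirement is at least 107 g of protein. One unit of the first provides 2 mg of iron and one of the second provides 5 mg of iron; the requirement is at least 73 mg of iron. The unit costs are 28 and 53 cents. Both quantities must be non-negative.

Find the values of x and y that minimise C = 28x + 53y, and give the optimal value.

x = 17/3, y = 37/3, minimum C = 2437/3

The feasible region is unbounded (it extends along (0, 1), (1, 0)), but C strictly increases along every unbounded feasible direction, so there is no improving ray and the minimum is attained at a vertex.

At the optimal vertex, 8x + 5y = 107 and 2x + 5y = 73.
Solving simultaneously gives x = 17/3, y = 37/3.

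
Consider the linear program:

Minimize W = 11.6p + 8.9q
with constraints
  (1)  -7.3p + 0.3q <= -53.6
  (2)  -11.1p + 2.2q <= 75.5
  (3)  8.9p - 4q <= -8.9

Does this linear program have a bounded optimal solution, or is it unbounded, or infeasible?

bounded optimum

Corner points and W = 11.6p + 8.9q:
  (14057/1273, 114611/1273) → W = 11830991/12730
  (3101/379, 7743/379) → W = 1048843/3790
The feasible region has finitely many vertices and no improving ray; the minimum is 1048843/3790 at (3101/379, 7743/379).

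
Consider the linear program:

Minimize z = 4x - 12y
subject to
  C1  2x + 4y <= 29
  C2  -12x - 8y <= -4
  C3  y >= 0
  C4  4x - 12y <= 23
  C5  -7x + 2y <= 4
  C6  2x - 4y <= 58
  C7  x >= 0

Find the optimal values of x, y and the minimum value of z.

x = 21/16, y = 211/32, minimum z = -591/8

Feasible corners and z = 4x - 12y:
  (11, 7/4) → z = 23
  (21/16, 211/32) → z = -591/8
  (1/3, 0) → z = 4/3
  (0, 1/2) → z = -6
  (23/4, 0) → z = 23
  (0, 2) → z = -24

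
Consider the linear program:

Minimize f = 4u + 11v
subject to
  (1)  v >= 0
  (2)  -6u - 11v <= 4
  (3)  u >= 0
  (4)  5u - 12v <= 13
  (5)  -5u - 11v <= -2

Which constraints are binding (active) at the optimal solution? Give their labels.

Corner points and f = 4u + 11v:
  (13/5, 0) → f = 52/5
  (2/5, 0) → f = 8/5
  (0, 2/11) → f = 2
The feasible region is unbounded (it extends along (0, 1), (12, 5)), but f strictly increases along every unbounded feasible direction, so there is no improving ray and the minimum is attained at a vertex.

The minimum is at (2/5, 0). Substituting into each constraint, equality holds for (1) and (5); the remaining constraints have slack.

(1) and (5)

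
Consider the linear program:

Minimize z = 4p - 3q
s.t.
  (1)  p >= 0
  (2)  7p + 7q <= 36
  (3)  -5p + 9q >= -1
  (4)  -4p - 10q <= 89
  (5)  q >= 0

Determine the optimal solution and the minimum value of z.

Vertices and z = 4p - 3q:
  (0, 36/7) → z = -108/7
  (0, 0) → z = 0
  (331/98, 173/98) → z = 115/14
  (1/5, 0) → z = 4/5

At the optimal vertex, p = 0 and 7p + 7q = 36.
Solving simultaneously gives p = 0, q = 36/7.

p = 0, q = 36/7, minimum z = -108/7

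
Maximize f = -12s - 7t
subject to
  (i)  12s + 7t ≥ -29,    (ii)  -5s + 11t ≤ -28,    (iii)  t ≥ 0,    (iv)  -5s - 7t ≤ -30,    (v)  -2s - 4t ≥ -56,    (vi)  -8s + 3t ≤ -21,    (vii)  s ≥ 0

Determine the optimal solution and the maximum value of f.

s = 263/45, t = 1/9, maximum f = -3191/45

Feasible corners and f = -12s - 7t:
  (263/45, 1/9) → f = -3191/45
  (52/3, 16/3) → f = -736/3
  (6, 0) → f = -72
  (28, 0) → f = -336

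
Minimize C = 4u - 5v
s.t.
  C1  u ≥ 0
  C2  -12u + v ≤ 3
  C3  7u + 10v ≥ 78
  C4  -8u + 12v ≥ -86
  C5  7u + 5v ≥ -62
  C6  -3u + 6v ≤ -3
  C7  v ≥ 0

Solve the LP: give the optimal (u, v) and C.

Corner points and C = 4u - 5v:
  (449/41, 11/82) → C = 3537/82
  (83/12, 71/24) → C = 103/8
  (40, 39/2) → C = 125/2

The binding constraints are 7u + 10v = 78 and -3u + 6v = -3.
Solving simultaneously gives u = 83/12, v = 71/24.

u = 83/12, v = 71/24, minimum C = 103/8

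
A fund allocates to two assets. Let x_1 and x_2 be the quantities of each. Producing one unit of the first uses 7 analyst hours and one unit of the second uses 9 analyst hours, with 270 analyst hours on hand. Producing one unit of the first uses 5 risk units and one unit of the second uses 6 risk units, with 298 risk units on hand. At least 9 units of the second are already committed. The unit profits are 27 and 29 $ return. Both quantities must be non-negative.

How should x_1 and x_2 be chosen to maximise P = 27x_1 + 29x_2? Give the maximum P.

x_1 = 27, x_2 = 9, maximum P = 990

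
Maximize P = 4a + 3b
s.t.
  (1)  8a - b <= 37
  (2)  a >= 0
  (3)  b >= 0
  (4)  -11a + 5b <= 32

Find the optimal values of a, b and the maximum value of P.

Extreme points and P = 4a + 3b:
  (37/8, 0) → P = 37/2
  (217/29, 663/29) → P = 2857/29
  (0, 0) → P = 0
  (0, 32/5) → P = 96/5

a = 217/29, b = 663/29, maximum P = 2857/29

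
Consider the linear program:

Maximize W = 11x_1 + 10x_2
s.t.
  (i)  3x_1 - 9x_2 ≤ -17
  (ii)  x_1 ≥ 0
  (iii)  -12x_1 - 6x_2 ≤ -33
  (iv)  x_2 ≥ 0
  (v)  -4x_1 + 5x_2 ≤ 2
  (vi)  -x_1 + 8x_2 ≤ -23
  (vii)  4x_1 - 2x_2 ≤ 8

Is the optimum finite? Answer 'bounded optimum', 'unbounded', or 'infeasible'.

infeasible

The boundaries 3x_1 - 9x_2 = -17 and -4x_1 + 5x_2 = 2 meet at (67/21, 62/21), but that point violates -x_1 + 8x_2 ≤ -23. Every candidate vertex is excluded by some other constraint, so the feasible region is empty.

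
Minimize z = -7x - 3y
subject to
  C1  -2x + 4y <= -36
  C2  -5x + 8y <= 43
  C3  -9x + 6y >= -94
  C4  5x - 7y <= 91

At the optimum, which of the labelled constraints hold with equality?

C1 and C3

Feasible corners and z = -7x - 3y:
  (-115, -133/2) → z = 2009/2
  (20/3, -17/3) → z = -89/3
  (112/33, -349/33) → z = 263/33
The feasible region is unbounded (it extends along (-7, -5), (-8, -5)), but z strictly increases along every unbounded feasible direction, so there is no improving ray and the minimum is attained at a vertex.

The minimum is at (20/3, -17/3). Substituting into each constraint, equality holds for C1 and C3; the remaining constraints have slack.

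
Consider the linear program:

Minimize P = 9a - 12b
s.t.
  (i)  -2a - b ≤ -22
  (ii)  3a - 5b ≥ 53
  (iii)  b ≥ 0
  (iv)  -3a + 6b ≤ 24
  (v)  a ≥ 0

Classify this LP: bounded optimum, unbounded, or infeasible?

Vertices and P = 9a - 12b:
  (53/3, 0) → P = 159
  (146, 77) → P = 390
The feasible region has finitely many vertices and no improving ray; the minimum is 159 at (53/3, 0).

bounded optimum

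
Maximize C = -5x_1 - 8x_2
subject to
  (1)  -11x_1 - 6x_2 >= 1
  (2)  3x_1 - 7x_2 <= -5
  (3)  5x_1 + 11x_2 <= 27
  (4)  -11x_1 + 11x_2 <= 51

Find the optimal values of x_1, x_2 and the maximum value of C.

x_1 = -151/22, x_2 = -49/22, maximum C = 1147/22

The optimum lies where 3x_1 - 7x_2 = -5 and -11x_1 + 11x_2 = 51.
Solving simultaneously gives x_1 = -151/22, x_2 = -49/22.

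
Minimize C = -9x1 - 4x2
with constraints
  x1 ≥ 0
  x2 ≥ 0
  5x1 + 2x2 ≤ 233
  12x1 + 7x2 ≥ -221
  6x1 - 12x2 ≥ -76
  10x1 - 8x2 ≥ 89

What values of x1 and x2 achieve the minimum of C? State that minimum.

Vertices and C = -9x1 - 4x2:
  (233/5, 0) → C = -2097/5
  (89/10, 0) → C = -801/10
  (661/18, 889/36) → C = -7727/18
  (419/18, 647/36) → C = -5065/18

At the optimal vertex, 5x1 + 2x2 = 233 and 6x1 - 12x2 = -76.
Solving simultaneously gives x1 = 661/18, x2 = 889/36.

x1 = 661/18, x2 = 889/36, minimum C = -7727/18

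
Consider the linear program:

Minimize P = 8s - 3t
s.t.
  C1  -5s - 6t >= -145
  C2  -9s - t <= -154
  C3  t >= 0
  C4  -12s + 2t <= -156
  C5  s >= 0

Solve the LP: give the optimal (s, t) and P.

Extreme points and P = 8s - 3t:
  (779/49, 535/49) → P = 661/7
  (29, 0) → P = 232
  (154/9, 0) → P = 1232/9

The optimum lies where -5s - 6t = -145 and -9s - t = -154.
Solving simultaneously gives s = 779/49, t = 535/49.

s = 779/49, t = 535/49, minimum P = 661/7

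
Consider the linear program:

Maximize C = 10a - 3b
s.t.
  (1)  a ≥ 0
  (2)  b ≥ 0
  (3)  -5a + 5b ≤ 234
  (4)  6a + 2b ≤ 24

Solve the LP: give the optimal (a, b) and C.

a = 4, b = 0, maximum C = 40

Extreme points and C = 10a - 3b:
  (0, 0) → C = 0
  (0, 12) → C = -36
  (4, 0) → C = 40

The optimum lies where b = 0 and 6a + 2b = 24.
Solving simultaneously gives a = 4, b = 0.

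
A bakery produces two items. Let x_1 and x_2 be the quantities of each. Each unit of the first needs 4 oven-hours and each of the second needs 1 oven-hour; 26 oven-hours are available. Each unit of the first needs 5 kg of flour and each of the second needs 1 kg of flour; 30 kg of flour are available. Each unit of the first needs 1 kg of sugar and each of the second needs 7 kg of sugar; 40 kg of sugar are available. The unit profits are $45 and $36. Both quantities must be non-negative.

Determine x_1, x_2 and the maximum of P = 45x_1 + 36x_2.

Extreme points and P = 45x_1 + 36x_2:
  (0, 0) → P = 0
  (0, 40/7) → P = 1440/7
  (6, 0) → P = 270
  (5, 5) → P = 405

The optimum lies where 5x_1 + x_2 = 30 and x_1 + 7x_2 = 40.
Solving simultaneously gives x_1 = 5, x_2 = 5.

x_1 = 5, x_2 = 5, maximum P = 405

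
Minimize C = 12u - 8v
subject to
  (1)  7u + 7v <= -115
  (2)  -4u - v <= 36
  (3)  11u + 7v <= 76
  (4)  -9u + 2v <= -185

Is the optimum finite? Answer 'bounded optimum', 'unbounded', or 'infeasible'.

Extreme points and C = 12u - 8v:
  (191/4, -1797/28) → C = 7605/7
  (1065/77, -2330/77) → C = 31420/77
  (113/17, -1064/17) → C = 9868/17
The feasible region has finitely many vertices and no improving ray; the minimum is 31420/77 at (1065/77, -2330/77).

bounded optimum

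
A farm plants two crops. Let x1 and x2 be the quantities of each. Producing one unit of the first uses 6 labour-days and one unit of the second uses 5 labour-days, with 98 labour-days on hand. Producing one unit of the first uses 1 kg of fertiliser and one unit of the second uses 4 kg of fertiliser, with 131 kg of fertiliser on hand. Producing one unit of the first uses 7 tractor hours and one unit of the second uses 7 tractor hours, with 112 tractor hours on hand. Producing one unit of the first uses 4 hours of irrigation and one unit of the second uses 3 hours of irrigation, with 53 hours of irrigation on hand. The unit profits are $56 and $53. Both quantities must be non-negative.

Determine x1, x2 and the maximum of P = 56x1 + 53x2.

Extreme points and P = 56x1 + 53x2:
  (0, 0) → P = 0
  (0, 16) → P = 848
  (53/4, 0) → P = 742
  (5, 11) → P = 863

x1 = 5, x2 = 11, maximum P = 863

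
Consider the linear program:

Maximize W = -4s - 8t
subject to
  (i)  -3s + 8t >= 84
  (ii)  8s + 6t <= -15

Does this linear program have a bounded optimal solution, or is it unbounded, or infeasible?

From the feasible point (-312/41, 627/82), moving in the direction (-8, -3) keeps every constraint satisfied while W increases without bound.

unbounded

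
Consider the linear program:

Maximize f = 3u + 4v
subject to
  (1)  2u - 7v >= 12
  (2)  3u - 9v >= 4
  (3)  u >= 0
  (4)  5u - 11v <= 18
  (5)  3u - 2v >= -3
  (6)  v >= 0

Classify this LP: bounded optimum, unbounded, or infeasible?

The boundaries 2u - 7v = 12 and v = 0 meet at (6, 0), but that point violates 5u - 11v ≤ 18. Every candidate vertex is excluded by some other constraint, so the feasible region is empty.

infeasible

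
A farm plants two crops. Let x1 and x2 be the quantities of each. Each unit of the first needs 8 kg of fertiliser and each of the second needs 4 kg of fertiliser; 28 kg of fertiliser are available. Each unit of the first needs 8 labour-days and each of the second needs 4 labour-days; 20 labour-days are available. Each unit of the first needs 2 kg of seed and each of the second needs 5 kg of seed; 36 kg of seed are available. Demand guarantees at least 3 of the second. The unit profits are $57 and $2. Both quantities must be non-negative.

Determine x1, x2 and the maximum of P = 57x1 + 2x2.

x1 = 1, x2 = 3, maximum P = 63

Corner points and P = 57x1 + 2x2:
  (0, 5) → P = 10
  (0, 3) → P = 6
  (1, 3) → P = 63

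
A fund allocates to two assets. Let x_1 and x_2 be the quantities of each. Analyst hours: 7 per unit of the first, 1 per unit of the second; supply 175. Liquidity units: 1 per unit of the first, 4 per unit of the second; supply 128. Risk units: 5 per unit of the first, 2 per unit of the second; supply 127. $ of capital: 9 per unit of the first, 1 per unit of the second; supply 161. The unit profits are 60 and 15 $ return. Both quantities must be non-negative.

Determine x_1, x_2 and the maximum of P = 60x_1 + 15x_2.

Corner points and P = 60x_1 + 15x_2:
  (0, 0) → P = 0
  (0, 32) → P = 480
  (161/9, 0) → P = 3220/3
  (14, 57/2) → P = 2535/2
  (15, 26) → P = 1290

x_1 = 15, x_2 = 26, maximum P = 1290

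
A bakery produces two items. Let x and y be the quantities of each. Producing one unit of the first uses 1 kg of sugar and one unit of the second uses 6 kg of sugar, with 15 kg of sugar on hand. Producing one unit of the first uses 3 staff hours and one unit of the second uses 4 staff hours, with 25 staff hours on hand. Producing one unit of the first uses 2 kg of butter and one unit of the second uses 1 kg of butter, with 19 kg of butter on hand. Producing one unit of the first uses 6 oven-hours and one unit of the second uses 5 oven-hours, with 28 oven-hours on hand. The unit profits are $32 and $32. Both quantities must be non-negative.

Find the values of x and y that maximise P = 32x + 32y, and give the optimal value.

x = 3, y = 2, maximum P = 160

At the optimal vertex, x + 6y = 15 and 6x + 5y = 28.
Solving simultaneously gives x = 3, y = 2.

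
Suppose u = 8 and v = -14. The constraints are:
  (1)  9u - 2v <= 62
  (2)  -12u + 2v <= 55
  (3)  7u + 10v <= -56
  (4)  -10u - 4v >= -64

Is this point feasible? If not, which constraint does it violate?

not feasible — violates (1)

Constraint (1): 9u - 2v = 100, which is not ≤ 62. All other constraints are satisfied.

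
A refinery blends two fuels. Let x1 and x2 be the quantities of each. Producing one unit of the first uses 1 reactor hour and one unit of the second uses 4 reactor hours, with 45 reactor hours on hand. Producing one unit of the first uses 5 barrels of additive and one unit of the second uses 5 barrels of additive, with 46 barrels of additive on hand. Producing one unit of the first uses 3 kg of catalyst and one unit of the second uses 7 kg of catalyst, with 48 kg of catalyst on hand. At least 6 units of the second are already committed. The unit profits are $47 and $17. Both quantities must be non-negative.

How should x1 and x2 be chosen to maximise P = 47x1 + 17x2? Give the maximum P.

x1 = 2, x2 = 6, maximum P = 196

At the optimal vertex, 3x1 + 7x2 = 48 and x2 = 6.
Solving simultaneously gives x1 = 2, x2 = 6.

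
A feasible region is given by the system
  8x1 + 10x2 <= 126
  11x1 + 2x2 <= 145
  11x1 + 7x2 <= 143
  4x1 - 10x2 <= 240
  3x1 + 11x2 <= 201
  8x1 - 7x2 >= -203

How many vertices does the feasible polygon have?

5

The feasible vertices (each the meet of two boundaries and inside every other half-plane) are:
  (274/27, 121/27)
  (-287/34, 329/17)
  (729/55, -2/5)
  (965/59, -1030/59)
  (-1855/26, -683/13)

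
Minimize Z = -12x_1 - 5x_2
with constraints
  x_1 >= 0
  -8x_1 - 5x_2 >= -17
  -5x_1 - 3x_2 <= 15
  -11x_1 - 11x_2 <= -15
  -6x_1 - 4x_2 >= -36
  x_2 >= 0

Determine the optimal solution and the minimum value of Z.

x_1 = 17/8, x_2 = 0, minimum Z = -51/2

Corner points and Z = -12x_1 - 5x_2:
  (0, 17/5) → Z = -17
  (0, 15/11) → Z = -75/11
  (17/8, 0) → Z = -51/2
  (15/11, 0) → Z = -180/11

The binding constraints are -8x_1 - 5x_2 = -17 and x_2 = 0.
Solving simultaneously gives x_1 = 17/8, x_2 = 0.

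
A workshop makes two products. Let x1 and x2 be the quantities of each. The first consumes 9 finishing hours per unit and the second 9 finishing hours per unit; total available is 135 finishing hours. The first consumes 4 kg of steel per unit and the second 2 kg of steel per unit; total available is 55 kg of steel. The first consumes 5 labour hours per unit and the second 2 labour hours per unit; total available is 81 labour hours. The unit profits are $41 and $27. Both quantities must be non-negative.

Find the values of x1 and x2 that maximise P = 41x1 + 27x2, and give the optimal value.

x1 = 25/2, x2 = 5/2, maximum P = 580

Corner points and P = 41x1 + 27x2:
  (0, 0) → P = 0
  (0, 15) → P = 405
  (55/4, 0) → P = 2255/4
  (25/2, 5/2) → P = 580

At the optimal vertex, 9x1 + 9x2 = 135 and 4x1 + 2x2 = 55.
Solving simultaneously gives x1 = 25/2, x2 = 5/2.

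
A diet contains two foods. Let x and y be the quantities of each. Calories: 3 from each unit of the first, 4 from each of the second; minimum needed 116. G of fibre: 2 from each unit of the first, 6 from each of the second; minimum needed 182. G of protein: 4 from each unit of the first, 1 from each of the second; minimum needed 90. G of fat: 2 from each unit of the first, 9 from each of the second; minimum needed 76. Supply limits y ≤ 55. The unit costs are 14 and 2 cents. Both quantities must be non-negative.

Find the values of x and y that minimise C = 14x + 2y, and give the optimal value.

x = 35/4, y = 55, minimum C = 465/2

Feasible corners and C = 14x + 2y:
  (91, 0) → C = 1274
  (179/11, 274/11) → C = 3054/11
  (35/4, 55) → C = 465/2
The feasible region is unbounded (it extends along (1, 0)), but C strictly increases along every unbounded feasible direction, so there is no improving ray and the minimum is attained at a vertex.

At the optimal vertex, 4x + y = 90 and y = 55.
Solving simultaneously gives x = 35/4, y = 55.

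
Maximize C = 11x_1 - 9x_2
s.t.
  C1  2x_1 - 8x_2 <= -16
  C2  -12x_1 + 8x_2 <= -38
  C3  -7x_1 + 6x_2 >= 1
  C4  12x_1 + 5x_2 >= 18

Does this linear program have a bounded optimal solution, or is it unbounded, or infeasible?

From the feasible point (59/4, 139/8), moving in the direction (6, 7) keeps every constraint satisfied while C increases without bound.

unbounded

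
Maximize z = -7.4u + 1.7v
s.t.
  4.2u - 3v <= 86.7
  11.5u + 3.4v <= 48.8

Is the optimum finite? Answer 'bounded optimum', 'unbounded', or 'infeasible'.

From the feasible point (2451/271, -8801/542), moving in the direction (-3.4, 11.5) keeps every constraint satisfied while z increases without bound.

unbounded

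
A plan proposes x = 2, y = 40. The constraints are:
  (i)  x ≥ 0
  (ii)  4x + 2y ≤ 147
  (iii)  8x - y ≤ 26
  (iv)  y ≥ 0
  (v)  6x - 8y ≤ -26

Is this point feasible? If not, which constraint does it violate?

feasible

(i): 2 ≥ 0 ✓
(ii): 88 ≤ 147 ✓
(iii): -24 ≤ 26 ✓
(iv): 40 ≥ 0 ✓
(v): -308 ≤ -26 ✓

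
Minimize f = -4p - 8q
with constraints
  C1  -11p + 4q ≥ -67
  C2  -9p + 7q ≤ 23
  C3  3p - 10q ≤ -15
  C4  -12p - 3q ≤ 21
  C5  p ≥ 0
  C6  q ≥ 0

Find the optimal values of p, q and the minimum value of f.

p = 561/41, q = 856/41, minimum f = -9092/41

Feasible corners and f = -4p - 8q:
  (561/41, 856/41) → f = -9092/41
  (365/49, 183/49) → f = -2924/49
  (0, 23/7) → f = -184/7
  (0, 3/2) → f = -12

The binding constraints are -11p + 4q = -67 and -9p + 7q = 23.
Solving simultaneously gives p = 561/41, q = 856/41.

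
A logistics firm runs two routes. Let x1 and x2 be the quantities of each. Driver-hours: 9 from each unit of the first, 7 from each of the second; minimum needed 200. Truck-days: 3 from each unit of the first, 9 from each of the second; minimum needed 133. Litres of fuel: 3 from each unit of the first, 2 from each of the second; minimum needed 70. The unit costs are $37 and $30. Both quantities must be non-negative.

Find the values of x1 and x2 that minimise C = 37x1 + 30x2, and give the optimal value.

x1 = 52/3, x2 = 9, minimum C = 2734/3

Extreme points and C = 37x1 + 30x2:
  (0, 35) → C = 1050
  (133/3, 0) → C = 4921/3
  (52/3, 9) → C = 2734/3
The feasible region is unbounded (it extends along (0, 1), (1, 0)), but C strictly increases along every unbounded feasible direction, so there is no improving ray and the minimum is attained at a vertex.

At the optimal vertex, 3x1 + 9x2 = 133 and 3x1 + 2x2 = 70.
Solving simultaneously gives x1 = 52/3, x2 = 9.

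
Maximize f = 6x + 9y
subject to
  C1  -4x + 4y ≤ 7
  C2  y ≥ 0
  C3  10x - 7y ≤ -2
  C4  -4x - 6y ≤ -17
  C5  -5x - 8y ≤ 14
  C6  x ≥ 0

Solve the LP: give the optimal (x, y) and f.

Feasible corners and f = 6x + 9y:
  (41/12, 31/6) → f = 67
  (13/20, 12/5) → f = 51/2
  (107/88, 89/44) → f = 51/2

x = 41/12, y = 31/6, maximum f = 67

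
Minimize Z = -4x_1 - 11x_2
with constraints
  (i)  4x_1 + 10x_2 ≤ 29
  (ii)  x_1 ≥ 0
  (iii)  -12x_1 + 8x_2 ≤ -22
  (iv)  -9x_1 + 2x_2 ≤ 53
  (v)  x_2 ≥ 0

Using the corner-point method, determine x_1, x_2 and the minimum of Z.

Vertices and Z = -4x_1 - 11x_2:
  (113/38, 65/38) → Z = -1167/38
  (29/4, 0) → Z = -29
  (11/6, 0) → Z = -22/3

x_1 = 113/38, x_2 = 65/38, minimum Z = -1167/38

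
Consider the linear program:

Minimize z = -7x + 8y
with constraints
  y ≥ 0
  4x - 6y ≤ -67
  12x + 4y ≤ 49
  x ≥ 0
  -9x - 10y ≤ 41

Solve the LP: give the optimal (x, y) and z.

x = 13/44, y = 125/11, minimum z = 3909/44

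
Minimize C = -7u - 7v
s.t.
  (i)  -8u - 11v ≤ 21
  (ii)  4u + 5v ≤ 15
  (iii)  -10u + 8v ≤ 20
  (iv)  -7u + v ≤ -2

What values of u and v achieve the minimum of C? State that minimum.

u = 135/2, v = -51, minimum C = -231/2

Feasible corners and C = -7u - 7v:
  (135/2, -51) → C = -231/2
  (1/85, -163/85) → C = 1134/85
  (25/39, 97/39) → C = -854/39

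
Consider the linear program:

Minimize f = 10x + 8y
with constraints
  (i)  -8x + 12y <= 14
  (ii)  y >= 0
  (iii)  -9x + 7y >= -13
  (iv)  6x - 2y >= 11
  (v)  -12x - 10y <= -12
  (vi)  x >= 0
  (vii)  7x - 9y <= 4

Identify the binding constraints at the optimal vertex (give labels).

(iv) and (vii)

Feasible corners and f = 10x + 8y:
  (127/26, 115/26) → f = 1095/13
  (20/7, 43/14) → f = 372/7
  (89/32, 55/32) → f = 665/16
  (91/40, 53/40) → f = 667/20

The minimum is at (91/40, 53/40). Substituting into each constraint, equality holds for (iv) and (vii); the remaining constraints have slack.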